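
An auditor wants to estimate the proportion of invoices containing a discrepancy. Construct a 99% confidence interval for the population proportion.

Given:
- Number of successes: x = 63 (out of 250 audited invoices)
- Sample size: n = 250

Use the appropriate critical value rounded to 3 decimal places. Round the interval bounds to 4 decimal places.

Sample proportion: p̂ = 63/250 = 0.252000

Check conditions for normal approximation:
  np̂ = 63 ≥ 10 ✓
  n(1-p̂) = 187 ≥ 10 ✓

The sample is large enough, so use a z-interval (normal approximation) for the proportion.

For 99% confidence, z* = 2.576 (from standard normal table)

Standard error: SE = √(p̂(1-p̂)/n) = √(0.252000×0.748000/250) = 0.02745877

Margin of error: E = z* × SE = 2.576 × 0.02745877 = 0.070734

Z-interval: p̂ ± E = 0.252000 ± 0.070734 = (0.181266, 0.322734)

Rounded to 4 decimal places:

(0.1813, 0.3227)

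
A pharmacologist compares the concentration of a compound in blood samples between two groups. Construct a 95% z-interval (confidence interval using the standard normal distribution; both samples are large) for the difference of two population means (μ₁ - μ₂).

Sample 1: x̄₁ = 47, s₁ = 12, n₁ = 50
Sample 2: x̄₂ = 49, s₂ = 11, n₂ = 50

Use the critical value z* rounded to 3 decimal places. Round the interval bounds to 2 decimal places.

Both samples are large (n₁ = 50 ≥ 30, n₂ = 50 ≥ 30), so a z-interval for the difference of means applies.

Point estimate: x̄₁ - x̄₂ = 47 - 49 = -2

Standard error: SE = √(s₁²/n₁ + s₂²/n₂)
= √(12²/50 + 11²/50)
= √(2.880000 + 2.420000)
= 2.302173

For 95% confidence, z* = 1.96 (from standard normal table)
Margin of error: E = z* × SE = 1.96 × 2.302173 = 4.5123

Z-interval: (x̄₁ - x̄₂) ± E = -2 ± 4.5123 = (-6.5123, 2.5123)

Rounded to 2 decimal places:

(-6.51, 2.51)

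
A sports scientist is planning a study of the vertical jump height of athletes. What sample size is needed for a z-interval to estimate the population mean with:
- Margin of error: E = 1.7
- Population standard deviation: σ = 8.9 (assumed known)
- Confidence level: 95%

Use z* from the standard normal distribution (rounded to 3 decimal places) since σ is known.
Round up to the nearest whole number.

Using z* since population σ is known (z-interval formula).

For 95% confidence, z* = 1.96 (from standard normal table)

Sample size formula for z-interval: n = (z*σ/E)²

n = (1.96 × 8.9 / 1.7)²
  = (10.261176)²
  = 105.2917

Round up to the nearest whole number: n = 106

106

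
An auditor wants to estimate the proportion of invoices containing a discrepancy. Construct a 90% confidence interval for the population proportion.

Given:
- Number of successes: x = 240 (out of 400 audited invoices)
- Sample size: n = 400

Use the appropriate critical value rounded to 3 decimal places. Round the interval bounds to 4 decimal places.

Sample proportion: p̂ = 240/400 = 0.600000

Check conditions for normal approximation:
  np̂ = 240 ≥ 10 ✓
  n(1-p̂) = 160 ≥ 10 ✓

The sample is large enough, so use a z-interval (normal approximation) for the proportion.

For 90% confidence, z* = 1.645 (from standard normal table)

Standard error: SE = √(p̂(1-p̂)/n) = √(0.600000×0.400000/400) = 0.02449490

Margin of error: E = z* × SE = 1.645 × 0.02449490 = 0.040294

Z-interval: p̂ ± E = 0.600000 ± 0.040294 = (0.559706, 0.640294)

Rounded to 4 decimal places:

(0.5597, 0.6403)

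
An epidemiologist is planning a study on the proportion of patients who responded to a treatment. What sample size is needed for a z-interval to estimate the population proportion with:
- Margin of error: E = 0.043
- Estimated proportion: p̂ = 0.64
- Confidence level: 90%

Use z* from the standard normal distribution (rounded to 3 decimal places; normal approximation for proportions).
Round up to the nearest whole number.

Using z* for proportion z-interval (normal approximation).

For 90% confidence, z* = 1.645 (from standard normal table)

Sample size formula for proportion z-interval: n = z*²p̂(1-p̂)/E²

n = 1.645² × 0.64 × 0.36 / 0.043²
  = 2.706025 × 0.2304 / 0.001849
  = 337.1921

Round up to the nearest whole number: n = 338

338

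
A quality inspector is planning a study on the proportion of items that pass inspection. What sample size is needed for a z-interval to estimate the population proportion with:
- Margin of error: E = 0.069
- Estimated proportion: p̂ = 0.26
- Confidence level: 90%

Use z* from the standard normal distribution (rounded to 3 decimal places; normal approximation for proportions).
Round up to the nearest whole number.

Using z* for proportion z-interval (normal approximation).

For 90% confidence, z* = 1.645 (from standard normal table)

Sample size formula for proportion z-interval: n = z*²p̂(1-p̂)/E²

n = 1.645² × 0.26 × 0.74 / 0.069²
  = 2.706025 × 0.1924 / 0.004761
  = 109.3550

Round up to the nearest whole number: n = 110

110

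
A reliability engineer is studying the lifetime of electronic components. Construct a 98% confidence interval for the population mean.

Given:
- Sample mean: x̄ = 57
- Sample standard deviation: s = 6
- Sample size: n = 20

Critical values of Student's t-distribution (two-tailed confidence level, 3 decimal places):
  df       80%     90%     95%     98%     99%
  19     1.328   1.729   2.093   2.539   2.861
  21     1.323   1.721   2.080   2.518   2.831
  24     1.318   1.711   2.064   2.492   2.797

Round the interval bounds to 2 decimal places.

The population standard deviation σ is unknown (only the sample standard deviation s is given), so use a t-interval with df = n - 1 = 20 - 1 = 19.

For 98% confidence with df = 19, t* = 2.539 (from t-table)

Standard error: SE = s/√n = 6/√20 = 1.341641

Margin of error: E = t* × SE = 2.539 × 1.341641 = 3.4064

T-interval: x̄ ± E = 57 ± 3.4064 = (53.5936, 60.4064)

Rounded to 2 decimal places:

(53.59, 60.41)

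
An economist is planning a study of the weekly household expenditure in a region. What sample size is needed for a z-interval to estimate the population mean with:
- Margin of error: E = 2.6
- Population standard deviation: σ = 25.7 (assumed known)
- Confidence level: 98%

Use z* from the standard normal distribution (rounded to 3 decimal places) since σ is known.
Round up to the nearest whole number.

Using z* since population σ is known (z-interval formula).

For 98% confidence, z* = 2.326 (from standard normal table)

Sample size formula for z-interval: n = (z*σ/E)²

n = (2.326 × 25.7 / 2.6)²
  = (22.991615)²
  = 528.6144

Round up to the nearest whole number: n = 529

529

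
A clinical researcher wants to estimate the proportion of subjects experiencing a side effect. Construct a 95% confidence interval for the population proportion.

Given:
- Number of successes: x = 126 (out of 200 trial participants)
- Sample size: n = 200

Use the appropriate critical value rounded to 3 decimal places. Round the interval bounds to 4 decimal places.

Sample proportion: p̂ = 126/200 = 0.630000

Check conditions for normal approximation:
  np̂ = 126 ≥ 10 ✓
  n(1-p̂) = 74 ≥ 10 ✓

The sample is large enough, so use a z-interval (normal approximation) for the proportion.

For 95% confidence, z* = 1.96 (from standard normal table)

Standard error: SE = √(p̂(1-p̂)/n) = √(0.630000×0.370000/200) = 0.03413942

Margin of error: E = z* × SE = 1.96 × 0.03413942 = 0.066913

Z-interval: p̂ ± E = 0.630000 ± 0.066913 = (0.563087, 0.696913)

Rounded to 4 decimal places:

(0.5631, 0.6969)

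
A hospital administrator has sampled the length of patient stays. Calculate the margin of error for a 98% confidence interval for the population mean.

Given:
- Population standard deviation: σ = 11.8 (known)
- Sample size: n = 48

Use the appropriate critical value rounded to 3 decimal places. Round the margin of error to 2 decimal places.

The population standard deviation σ is known, so use the z-interval margin of error formula.

For 98% confidence, z* = 2.326 (from standard normal table)

Margin of error formula for z-interval: E = z* × σ/√n

E = 2.326 × 11.8/√48
  = 2.326 × 1.703183
  = 3.9616

Rounded to 2 decimal places:

3.96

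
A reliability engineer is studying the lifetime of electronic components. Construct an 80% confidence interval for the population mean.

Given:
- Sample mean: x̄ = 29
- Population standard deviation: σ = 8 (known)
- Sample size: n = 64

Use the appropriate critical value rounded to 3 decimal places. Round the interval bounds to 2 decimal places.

The population standard deviation σ is known, so use a z-interval (standard normal critical value).

For 80% confidence, z* = 1.282 (from standard normal table)

Standard error: SE = σ/√n = 8/√64 = 1.000000

Margin of error: E = z* × SE = 1.282 × 1.000000 = 1.2820

Z-interval: x̄ ± E = 29 ± 1.2820 = (27.7180, 30.2820)

Rounded to 2 decimal places:

(27.72, 30.28)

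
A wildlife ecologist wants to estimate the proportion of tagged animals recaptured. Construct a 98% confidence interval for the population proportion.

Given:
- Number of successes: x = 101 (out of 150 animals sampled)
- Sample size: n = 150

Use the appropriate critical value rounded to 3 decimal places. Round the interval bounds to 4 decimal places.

Sample proportion: p̂ = 101/150 = 0.673333

Check conditions for normal approximation:
  np̂ = 101 ≥ 10 ✓
  n(1-p̂) = 49 ≥ 10 ✓

The sample is large enough, so use a z-interval (normal approximation) for the proportion.

For 98% confidence, z* = 2.326 (from standard normal table)

Standard error: SE = √(p̂(1-p̂)/n) = √(0.673333×0.326667/150) = 0.03829322

Margin of error: E = z* × SE = 2.326 × 0.03829322 = 0.089070

Z-interval: p̂ ± E = 0.673333 ± 0.089070 = (0.584263, 0.762403)

Rounded to 4 decimal places:

(0.5843, 0.7624)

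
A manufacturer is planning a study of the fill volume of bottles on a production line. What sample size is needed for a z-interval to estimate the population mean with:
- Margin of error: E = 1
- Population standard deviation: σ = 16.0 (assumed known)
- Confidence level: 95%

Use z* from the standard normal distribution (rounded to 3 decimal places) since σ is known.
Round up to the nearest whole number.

Using z* since population σ is known (z-interval formula).

For 95% confidence, z* = 1.96 (from standard normal table)

Sample size formula for z-interval: n = (z*σ/E)²

n = (1.96 × 16.0 / 1)²
  = (31.360000)²
  = 983.4496

Round up to the nearest whole number: n = 984

984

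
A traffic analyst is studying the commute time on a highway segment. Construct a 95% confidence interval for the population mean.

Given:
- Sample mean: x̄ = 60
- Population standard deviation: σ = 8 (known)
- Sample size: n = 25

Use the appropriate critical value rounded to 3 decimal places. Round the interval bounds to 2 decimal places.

The population standard deviation σ is known, so use a z-interval (standard normal critical value).

For 95% confidence, z* = 1.96 (from standard normal table)

Standard error: SE = σ/√n = 8/√25 = 1.600000

Margin of error: E = z* × SE = 1.96 × 1.600000 = 3.1360

Z-interval: x̄ ± E = 60 ± 3.1360 = (56.8640, 63.1360)

Rounded to 2 decimal places:

(56.86, 63.14)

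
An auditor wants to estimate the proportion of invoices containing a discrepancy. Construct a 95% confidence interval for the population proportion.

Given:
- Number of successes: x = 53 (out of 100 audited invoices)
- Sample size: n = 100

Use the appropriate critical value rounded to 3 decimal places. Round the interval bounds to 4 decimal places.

Sample proportion: p̂ = 53/100 = 0.530000

Check conditions for normal approximation:
  np̂ = 53 ≥ 10 ✓
  n(1-p̂) = 47 ≥ 10 ✓

The sample is large enough, so use a z-interval (normal approximation) for the proportion.

For 95% confidence, z* = 1.96 (from standard normal table)

Standard error: SE = √(p̂(1-p̂)/n) = √(0.530000×0.470000/100) = 0.04990992

Margin of error: E = z* × SE = 1.96 × 0.04990992 = 0.097823

Z-interval: p̂ ± E = 0.530000 ± 0.097823 = (0.432177, 0.627823)

Rounded to 4 decimal places:

(0.4322, 0.6278)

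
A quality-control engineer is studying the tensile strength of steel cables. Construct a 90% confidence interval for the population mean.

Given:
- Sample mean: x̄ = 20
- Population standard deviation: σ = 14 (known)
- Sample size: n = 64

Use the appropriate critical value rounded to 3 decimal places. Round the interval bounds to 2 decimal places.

The population standard deviation σ is known, so use a z-interval (standard normal critical value).

For 90% confidence, z* = 1.645 (from standard normal table)

Standard error: SE = σ/√n = 14/√64 = 1.750000

Margin of error: E = z* × SE = 1.645 × 1.750000 = 2.8788

Z-interval: x̄ ± E = 20 ± 2.8788 = (17.1212, 22.8788)

Rounded to 2 decimal places:

(17.12, 22.88)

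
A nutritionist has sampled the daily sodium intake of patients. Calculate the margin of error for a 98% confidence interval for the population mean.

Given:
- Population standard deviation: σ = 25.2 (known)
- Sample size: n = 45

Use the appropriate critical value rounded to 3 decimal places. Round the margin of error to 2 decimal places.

The population standard deviation σ is known, so use the z-interval margin of error formula.

For 98% confidence, z* = 2.326 (from standard normal table)

Margin of error formula for z-interval: E = z* × σ/√n

E = 2.326 × 25.2/√45
  = 2.326 × 3.756594
  = 8.7378

Rounded to 2 decimal places:

8.74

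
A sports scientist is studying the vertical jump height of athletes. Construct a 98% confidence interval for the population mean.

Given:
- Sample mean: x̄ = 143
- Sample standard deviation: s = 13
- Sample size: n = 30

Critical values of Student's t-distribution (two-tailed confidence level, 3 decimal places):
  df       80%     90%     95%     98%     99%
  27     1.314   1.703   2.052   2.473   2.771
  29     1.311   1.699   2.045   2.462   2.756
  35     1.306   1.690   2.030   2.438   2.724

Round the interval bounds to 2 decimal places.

The population standard deviation σ is unknown (only the sample standard deviation s is given), so use a t-interval with df = n - 1 = 30 - 1 = 29.

For 98% confidence with df = 29, t* = 2.462 (from t-table)

Standard error: SE = s/√n = 13/√30 = 2.373464

Margin of error: E = t* × SE = 2.462 × 2.373464 = 5.8435

T-interval: x̄ ± E = 143 ± 5.8435 = (137.1565, 148.8435)

Rounded to 2 decimal places:

(137.16, 148.84)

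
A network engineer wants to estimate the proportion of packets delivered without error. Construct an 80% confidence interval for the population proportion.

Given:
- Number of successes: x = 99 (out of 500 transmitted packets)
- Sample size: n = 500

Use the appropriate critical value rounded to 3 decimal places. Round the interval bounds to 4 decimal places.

Sample proportion: p̂ = 99/500 = 0.198000

Check conditions for normal approximation:
  np̂ = 99 ≥ 10 ✓
  n(1-p̂) = 401 ≥ 10 ✓

The sample is large enough, so use a z-interval (normal approximation) for the proportion.

For 80% confidence, z* = 1.282 (from standard normal table)

Standard error: SE = √(p̂(1-p̂)/n) = √(0.198000×0.802000/500) = 0.01782111

Margin of error: E = z* × SE = 1.282 × 0.01782111 = 0.022847

Z-interval: p̂ ± E = 0.198000 ± 0.022847 = (0.175153, 0.220847)

Rounded to 4 decimal places:

(0.1752, 0.2208)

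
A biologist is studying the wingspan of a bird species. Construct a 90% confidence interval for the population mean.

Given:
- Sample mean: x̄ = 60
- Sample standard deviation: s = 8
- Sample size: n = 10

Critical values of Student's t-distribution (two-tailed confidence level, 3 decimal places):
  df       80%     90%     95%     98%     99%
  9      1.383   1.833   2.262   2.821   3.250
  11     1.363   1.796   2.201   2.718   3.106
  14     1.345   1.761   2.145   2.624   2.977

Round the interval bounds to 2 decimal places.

The population standard deviation σ is unknown (only the sample standard deviation s is given), so use a t-interval with df = n - 1 = 10 - 1 = 9.

For 90% confidence with df = 9, t* = 1.833 (from t-table)

Standard error: SE = s/√n = 8/√10 = 2.529822

Margin of error: E = t* × SE = 1.833 × 2.529822 = 4.6372

T-interval: x̄ ± E = 60 ± 4.6372 = (55.3628, 64.6372)

Rounded to 2 decimal places:

(55.36, 64.64)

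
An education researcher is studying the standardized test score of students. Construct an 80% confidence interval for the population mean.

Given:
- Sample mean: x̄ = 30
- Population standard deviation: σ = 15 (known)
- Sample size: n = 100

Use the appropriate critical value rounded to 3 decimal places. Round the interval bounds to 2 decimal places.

The population standard deviation σ is known, so use a z-interval (standard normal critical value).

For 80% confidence, z* = 1.282 (from standard normal table)

Standard error: SE = σ/√n = 15/√100 = 1.500000

Margin of error: E = z* × SE = 1.282 × 1.500000 = 1.9230

Z-interval: x̄ ± E = 30 ± 1.9230 = (28.0770, 31.9230)

Rounded to 2 decimal places:

(28.08, 31.92)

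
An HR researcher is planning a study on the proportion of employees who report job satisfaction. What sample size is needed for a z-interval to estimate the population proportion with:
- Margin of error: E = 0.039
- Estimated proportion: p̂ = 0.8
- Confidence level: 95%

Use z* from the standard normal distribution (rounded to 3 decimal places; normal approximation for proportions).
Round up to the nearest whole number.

Using z* for proportion z-interval (normal approximation).

For 95% confidence, z* = 1.96 (from standard normal table)

Sample size formula for proportion z-interval: n = z*²p̂(1-p̂)/E²

n = 1.96² × 0.8 × 0.2 / 0.039²
  = 3.8416 × 0.16 / 0.001521
  = 404.1131

Round up to the nearest whole number: n = 405

405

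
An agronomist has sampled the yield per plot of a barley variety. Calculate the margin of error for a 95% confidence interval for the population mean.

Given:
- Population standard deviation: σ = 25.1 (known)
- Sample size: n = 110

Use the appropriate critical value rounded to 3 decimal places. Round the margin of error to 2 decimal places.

The population standard deviation σ is known, so use the z-interval margin of error formula.

For 95% confidence, z* = 1.96 (from standard normal table)

Margin of error formula for z-interval: E = z* × σ/√n

E = 1.96 × 25.1/√110
  = 1.96 × 2.393191
  = 4.6907

Rounded to 2 decimal places:

4.69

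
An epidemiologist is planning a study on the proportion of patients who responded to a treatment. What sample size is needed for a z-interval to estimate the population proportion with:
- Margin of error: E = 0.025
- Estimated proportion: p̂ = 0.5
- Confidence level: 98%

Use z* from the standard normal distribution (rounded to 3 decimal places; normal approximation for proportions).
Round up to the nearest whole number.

Using z* for proportion z-interval (normal approximation).

For 98% confidence, z* = 2.326 (from standard normal table)

Sample size formula for proportion z-interval: n = z*²p̂(1-p̂)/E²

n = 2.326² × 0.5 × 0.5 / 0.025²
  = 5.410276 × 0.25 / 0.000625
  = 2164.1104

Round up to the nearest whole number: n = 2165

2165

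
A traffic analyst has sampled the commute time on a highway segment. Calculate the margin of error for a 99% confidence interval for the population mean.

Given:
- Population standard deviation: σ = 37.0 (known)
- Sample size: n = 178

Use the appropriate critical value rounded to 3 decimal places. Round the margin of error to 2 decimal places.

The population standard deviation σ is known, so use the z-interval margin of error formula.

For 99% confidence, z* = 2.576 (from standard normal table)

Margin of error formula for z-interval: E = z* × σ/√n

E = 2.576 × 37.0/√178
  = 2.576 × 2.773267
  = 7.1439

Rounded to 2 decimal places:

7.14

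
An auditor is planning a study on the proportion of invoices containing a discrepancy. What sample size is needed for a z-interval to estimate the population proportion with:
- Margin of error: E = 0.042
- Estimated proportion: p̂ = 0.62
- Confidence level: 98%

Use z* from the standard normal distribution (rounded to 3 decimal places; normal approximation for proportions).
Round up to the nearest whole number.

Using z* for proportion z-interval (normal approximation).

For 98% confidence, z* = 2.326 (from standard normal table)

Sample size formula for proportion z-interval: n = z*²p̂(1-p̂)/E²

n = 2.326² × 0.62 × 0.38 / 0.042²
  = 5.410276 × 0.2356 / 0.001764
  = 722.5970

Round up to the nearest whole number: n = 723

723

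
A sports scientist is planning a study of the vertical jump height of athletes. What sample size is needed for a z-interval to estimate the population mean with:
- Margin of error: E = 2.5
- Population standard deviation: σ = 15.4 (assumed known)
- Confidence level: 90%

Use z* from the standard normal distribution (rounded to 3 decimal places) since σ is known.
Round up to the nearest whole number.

Using z* since population σ is known (z-interval formula).

For 90% confidence, z* = 1.645 (from standard normal table)

Sample size formula for z-interval: n = (z*σ/E)²

n = (1.645 × 15.4 / 2.5)²
  = (10.133200)²
  = 102.6817

Round up to the nearest whole number: n = 103

103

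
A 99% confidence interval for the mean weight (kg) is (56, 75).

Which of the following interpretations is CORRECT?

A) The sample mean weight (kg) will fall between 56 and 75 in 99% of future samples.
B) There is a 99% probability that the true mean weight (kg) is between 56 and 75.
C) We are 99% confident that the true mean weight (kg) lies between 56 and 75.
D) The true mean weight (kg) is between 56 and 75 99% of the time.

A confidence interval represents our confidence in the procedure, not a probability statement about the parameter.

Key concept: If we repeated this sampling process many times and computed a 99% CI each time, about 99% of those intervals would contain the true population parameter.

For this specific interval (56, 75):
- Midpoint (point estimate): 65.5
- Margin of error: 9.5

The correct interpretation is the one stating confidence that the true parameter lies in the interval — option C.

C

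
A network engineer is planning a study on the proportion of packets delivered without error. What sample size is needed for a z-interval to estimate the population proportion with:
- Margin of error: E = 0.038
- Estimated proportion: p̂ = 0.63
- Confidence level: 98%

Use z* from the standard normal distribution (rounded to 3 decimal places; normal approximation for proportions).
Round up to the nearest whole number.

Using z* for proportion z-interval (normal approximation).

For 98% confidence, z* = 2.326 (from standard normal table)

Sample size formula for proportion z-interval: n = z*²p̂(1-p̂)/E²

n = 2.326² × 0.63 × 0.37 / 0.038²
  = 5.410276 × 0.2331 / 0.001444
  = 873.3624

Round up to the nearest whole number: n = 874

874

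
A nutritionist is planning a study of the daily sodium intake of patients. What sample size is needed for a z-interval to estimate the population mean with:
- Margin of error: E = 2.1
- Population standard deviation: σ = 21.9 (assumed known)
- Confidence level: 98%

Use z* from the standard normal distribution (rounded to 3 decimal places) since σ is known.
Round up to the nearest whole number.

Using z* since population σ is known (z-interval formula).

For 98% confidence, z* = 2.326 (from standard normal table)

Sample size formula for z-interval: n = (z*σ/E)²

n = (2.326 × 21.9 / 2.1)²
  = (24.256857)²
  = 588.3951

Round up to the nearest whole number: n = 589

589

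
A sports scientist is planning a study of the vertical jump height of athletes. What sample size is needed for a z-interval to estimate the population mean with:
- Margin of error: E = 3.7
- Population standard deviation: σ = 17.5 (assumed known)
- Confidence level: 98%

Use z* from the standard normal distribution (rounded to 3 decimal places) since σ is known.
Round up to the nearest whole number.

Using z* since population σ is known (z-interval formula).

For 98% confidence, z* = 2.326 (from standard normal table)

Sample size formula for z-interval: n = (z*σ/E)²

n = (2.326 × 17.5 / 3.7)²
  = (11.001351)²
  = 121.0297

Round up to the nearest whole number: n = 122

122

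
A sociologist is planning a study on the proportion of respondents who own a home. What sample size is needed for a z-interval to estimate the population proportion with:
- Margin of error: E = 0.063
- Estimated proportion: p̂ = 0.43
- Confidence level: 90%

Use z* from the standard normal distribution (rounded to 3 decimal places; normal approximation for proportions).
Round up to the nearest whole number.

Using z* for proportion z-interval (normal approximation).

For 90% confidence, z* = 1.645 (from standard normal table)

Sample size formula for proportion z-interval: n = z*²p̂(1-p̂)/E²

n = 1.645² × 0.43 × 0.57 / 0.063²
  = 2.706025 × 0.2451 / 0.003969
  = 167.1068

Round up to the nearest whole number: n = 168

168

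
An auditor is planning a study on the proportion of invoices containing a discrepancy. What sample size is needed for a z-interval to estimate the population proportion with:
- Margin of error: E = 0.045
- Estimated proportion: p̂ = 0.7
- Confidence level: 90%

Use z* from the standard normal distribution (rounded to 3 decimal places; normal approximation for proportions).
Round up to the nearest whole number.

Using z* for proportion z-interval (normal approximation).

For 90% confidence, z* = 1.645 (from standard normal table)

Sample size formula for proportion z-interval: n = z*²p̂(1-p̂)/E²

n = 1.645² × 0.7 × 0.3 / 0.045²
  = 2.706025 × 0.21 / 0.002025
  = 280.6248

Round up to the nearest whole number: n = 281

281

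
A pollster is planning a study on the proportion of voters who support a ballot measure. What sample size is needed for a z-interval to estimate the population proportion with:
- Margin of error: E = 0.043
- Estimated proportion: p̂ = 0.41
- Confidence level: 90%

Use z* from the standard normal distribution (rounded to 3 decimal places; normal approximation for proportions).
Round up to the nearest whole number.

Using z* for proportion z-interval (normal approximation).

For 90% confidence, z* = 1.645 (from standard normal table)

Sample size formula for proportion z-interval: n = z*²p̂(1-p̂)/E²

n = 1.645² × 0.41 × 0.59 / 0.043²
  = 2.706025 × 0.2419 / 0.001849
  = 354.0224

Round up to the nearest whole number: n = 355

355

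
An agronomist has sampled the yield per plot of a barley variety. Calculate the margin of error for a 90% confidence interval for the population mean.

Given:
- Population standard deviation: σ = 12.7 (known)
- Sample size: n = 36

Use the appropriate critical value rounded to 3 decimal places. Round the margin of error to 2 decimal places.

The population standard deviation σ is known, so use the z-interval margin of error formula.

For 90% confidence, z* = 1.645 (from standard normal table)

Margin of error formula for z-interval: E = z* × σ/√n

E = 1.645 × 12.7/√36
  = 1.645 × 2.116667
  = 3.4819

Rounded to 2 decimal places:

3.48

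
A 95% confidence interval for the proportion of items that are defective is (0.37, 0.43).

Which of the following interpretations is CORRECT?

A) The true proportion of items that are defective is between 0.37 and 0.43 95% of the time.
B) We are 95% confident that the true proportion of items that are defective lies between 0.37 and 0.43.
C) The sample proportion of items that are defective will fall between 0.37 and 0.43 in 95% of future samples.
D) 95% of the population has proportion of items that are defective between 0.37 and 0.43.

A confidence interval represents our confidence in the procedure, not a probability statement about the parameter.

Key concept: If we repeated this sampling process many times and computed a 95% CI each time, about 95% of those intervals would contain the true population parameter.

For this specific interval (0.37, 0.43):
- Midpoint (point estimate): 0.4
- Margin of error: 0.03

The correct interpretation is the one stating confidence that the true parameter lies in the interval — option B.

B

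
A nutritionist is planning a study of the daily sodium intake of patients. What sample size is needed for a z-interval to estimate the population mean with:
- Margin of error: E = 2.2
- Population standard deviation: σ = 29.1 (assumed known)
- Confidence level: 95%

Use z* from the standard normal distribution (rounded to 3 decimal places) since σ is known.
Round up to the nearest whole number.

Using z* since population σ is known (z-interval formula).

For 95% confidence, z* = 1.96 (from standard normal table)

Sample size formula for z-interval: n = (z*σ/E)²

n = (1.96 × 29.1 / 2.2)²
  = (25.925455)²
  = 672.1292

Round up to the nearest whole number: n = 673

673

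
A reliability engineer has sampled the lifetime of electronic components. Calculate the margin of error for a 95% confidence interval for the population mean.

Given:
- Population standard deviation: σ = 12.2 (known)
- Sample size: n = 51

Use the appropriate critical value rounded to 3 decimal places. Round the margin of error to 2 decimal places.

The population standard deviation σ is known, so use the z-interval margin of error formula.

For 95% confidence, z* = 1.96 (from standard normal table)

Margin of error formula for z-interval: E = z* × σ/√n

E = 1.96 × 12.2/√51
  = 1.96 × 1.708342
  = 3.3483

Rounded to 2 decimal places:

3.35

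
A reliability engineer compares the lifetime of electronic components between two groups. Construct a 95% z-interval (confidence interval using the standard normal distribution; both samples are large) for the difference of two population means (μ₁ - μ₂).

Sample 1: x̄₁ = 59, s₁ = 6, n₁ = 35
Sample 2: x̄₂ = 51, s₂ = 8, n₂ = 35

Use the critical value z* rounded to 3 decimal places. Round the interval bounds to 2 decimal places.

Both samples are large (n₁ = 35 ≥ 30, n₂ = 35 ≥ 30), so a z-interval for the difference of means applies.

Point estimate: x̄₁ - x̄₂ = 59 - 51 = 8

Standard error: SE = √(s₁²/n₁ + s₂²/n₂)
= √(6²/35 + 8²/35)
= √(1.028571 + 1.828571)
= 1.690309

For 95% confidence, z* = 1.96 (from standard normal table)
Margin of error: E = z* × SE = 1.96 × 1.690309 = 3.3130

Z-interval: (x̄₁ - x̄₂) ± E = 8 ± 3.3130 = (4.6870, 11.3130)

Rounded to 2 decimal places:

(4.69, 11.31)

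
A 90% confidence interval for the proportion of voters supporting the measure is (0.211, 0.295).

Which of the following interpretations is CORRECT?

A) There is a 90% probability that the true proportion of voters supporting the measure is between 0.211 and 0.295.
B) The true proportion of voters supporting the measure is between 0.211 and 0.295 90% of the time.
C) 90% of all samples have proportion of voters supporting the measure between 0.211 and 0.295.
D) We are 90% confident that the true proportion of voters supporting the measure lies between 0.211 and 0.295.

A confidence interval represents our confidence in the procedure, not a probability statement about the parameter.

Key concept: If we repeated this sampling process many times and computed a 90% CI each time, about 90% of those intervals would contain the true population parameter.

For this specific interval (0.211, 0.295):
- Midpoint (point estimate): 0.253
- Margin of error: 0.042

The correct interpretation is the one stating confidence that the true parameter lies in the interval — option D.

D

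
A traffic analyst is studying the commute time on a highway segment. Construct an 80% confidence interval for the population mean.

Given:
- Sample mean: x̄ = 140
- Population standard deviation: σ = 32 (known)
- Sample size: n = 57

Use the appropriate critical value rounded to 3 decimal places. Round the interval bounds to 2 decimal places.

The population standard deviation σ is known, so use a z-interval (standard normal critical value).

For 80% confidence, z* = 1.282 (from standard normal table)

Standard error: SE = σ/√n = 32/√57 = 4.238504

Margin of error: E = z* × SE = 1.282 × 4.238504 = 5.4338

Z-interval: x̄ ± E = 140 ± 5.4338 = (134.5662, 145.4338)

Rounded to 2 decimal places:

(134.57, 145.43)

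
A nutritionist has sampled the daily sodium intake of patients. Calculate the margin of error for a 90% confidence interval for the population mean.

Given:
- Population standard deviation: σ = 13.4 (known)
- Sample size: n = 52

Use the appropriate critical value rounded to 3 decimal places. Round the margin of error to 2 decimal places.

The population standard deviation σ is known, so use the z-interval margin of error formula.

For 90% confidence, z* = 1.645 (from standard normal table)

Margin of error formula for z-interval: E = z* × σ/√n

E = 1.645 × 13.4/√52
  = 1.645 × 1.858246
  = 3.0568

Rounded to 2 decimal places:

3.06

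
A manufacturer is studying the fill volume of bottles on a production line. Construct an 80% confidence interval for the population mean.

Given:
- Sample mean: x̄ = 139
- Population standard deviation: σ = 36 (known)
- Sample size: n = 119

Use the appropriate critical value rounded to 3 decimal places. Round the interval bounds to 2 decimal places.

The population standard deviation σ is known, so use a z-interval (standard normal critical value).

For 80% confidence, z* = 1.282 (from standard normal table)

Standard error: SE = σ/√n = 36/√119 = 3.300115

Margin of error: E = z* × SE = 1.282 × 3.300115 = 4.2307

Z-interval: x̄ ± E = 139 ± 4.2307 = (134.7693, 143.2307)

Rounded to 2 decimal places:

(134.77, 143.23)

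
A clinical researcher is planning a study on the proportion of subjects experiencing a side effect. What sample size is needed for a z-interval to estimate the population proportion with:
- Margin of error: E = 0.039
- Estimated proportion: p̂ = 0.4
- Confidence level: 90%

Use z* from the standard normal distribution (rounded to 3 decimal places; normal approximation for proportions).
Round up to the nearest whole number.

Using z* for proportion z-interval (normal approximation).

For 90% confidence, z* = 1.645 (from standard normal table)

Sample size formula for proportion z-interval: n = z*²p̂(1-p̂)/E²

n = 1.645² × 0.4 × 0.6 / 0.039²
  = 2.706025 × 0.24 / 0.001521
  = 426.9862

Round up to the nearest whole number: n = 427

427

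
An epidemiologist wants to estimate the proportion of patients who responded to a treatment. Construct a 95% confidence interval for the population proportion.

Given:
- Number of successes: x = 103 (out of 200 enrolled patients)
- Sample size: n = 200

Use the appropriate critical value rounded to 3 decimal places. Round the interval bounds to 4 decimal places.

Sample proportion: p̂ = 103/200 = 0.515000

Check conditions for normal approximation:
  np̂ = 103 ≥ 10 ✓
  n(1-p̂) = 97 ≥ 10 ✓

The sample is large enough, so use a z-interval (normal approximation) for the proportion.

For 95% confidence, z* = 1.96 (from standard normal table)

Standard error: SE = √(p̂(1-p̂)/n) = √(0.515000×0.485000/200) = 0.03533943

Margin of error: E = z* × SE = 1.96 × 0.03533943 = 0.069265

Z-interval: p̂ ± E = 0.515000 ± 0.069265 = (0.445735, 0.584265)

Rounded to 4 decimal places:

(0.4457, 0.5843)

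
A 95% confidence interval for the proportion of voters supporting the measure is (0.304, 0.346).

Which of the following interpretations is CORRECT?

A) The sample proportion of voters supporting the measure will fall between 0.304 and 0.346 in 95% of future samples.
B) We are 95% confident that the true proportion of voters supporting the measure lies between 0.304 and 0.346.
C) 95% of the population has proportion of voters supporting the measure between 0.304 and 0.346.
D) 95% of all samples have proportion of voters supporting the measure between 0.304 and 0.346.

A confidence interval represents our confidence in the procedure, not a probability statement about the parameter.

Key concept: If we repeated this sampling process many times and computed a 95% CI each time, about 95% of those intervals would contain the true population parameter.

For this specific interval (0.304, 0.346):
- Midpoint (point estimate): 0.325
- Margin of error: 0.021

The correct interpretation is the one stating confidence that the true parameter lies in the interval — option B.

B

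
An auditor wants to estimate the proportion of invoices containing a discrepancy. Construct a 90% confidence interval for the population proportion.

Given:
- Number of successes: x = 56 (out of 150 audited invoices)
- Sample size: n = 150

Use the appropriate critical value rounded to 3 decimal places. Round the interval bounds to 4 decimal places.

Sample proportion: p̂ = 56/150 = 0.373333

Check conditions for normal approximation:
  np̂ = 56 ≥ 10 ✓
  n(1-p̂) = 94 ≥ 10 ✓

The sample is large enough, so use a z-interval (normal approximation) for the proportion.

For 90% confidence, z* = 1.645 (from standard normal table)

Standard error: SE = √(p̂(1-p̂)/n) = √(0.373333×0.626667/150) = 0.03949308

Margin of error: E = z* × SE = 1.645 × 0.03949308 = 0.064966

Z-interval: p̂ ± E = 0.373333 ± 0.064966 = (0.308367, 0.438299)

Rounded to 4 decimal places:

(0.3084, 0.4383)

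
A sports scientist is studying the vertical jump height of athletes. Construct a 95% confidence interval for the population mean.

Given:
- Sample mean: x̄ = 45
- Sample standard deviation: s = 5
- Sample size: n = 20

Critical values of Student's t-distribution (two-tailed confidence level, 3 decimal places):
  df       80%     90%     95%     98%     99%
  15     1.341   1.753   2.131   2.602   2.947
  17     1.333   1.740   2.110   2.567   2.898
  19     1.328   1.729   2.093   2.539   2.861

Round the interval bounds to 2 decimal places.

The population standard deviation σ is unknown (only the sample standard deviation s is given), so use a t-interval with df = n - 1 = 20 - 1 = 19.

For 95% confidence with df = 19, t* = 2.093 (from t-table)

Standard error: SE = s/√n = 5/√20 = 1.118034

Margin of error: E = t* × SE = 2.093 × 1.118034 = 2.3400

T-interval: x̄ ± E = 45 ± 2.3400 = (42.6600, 47.3400)

Rounded to 2 decimal places:

(42.66, 47.34)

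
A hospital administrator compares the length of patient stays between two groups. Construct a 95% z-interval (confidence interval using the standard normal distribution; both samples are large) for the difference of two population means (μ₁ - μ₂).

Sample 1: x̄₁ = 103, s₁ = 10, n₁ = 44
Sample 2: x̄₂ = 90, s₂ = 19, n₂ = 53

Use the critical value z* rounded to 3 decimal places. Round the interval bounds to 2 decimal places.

Both samples are large (n₁ = 44 ≥ 30, n₂ = 53 ≥ 30), so a z-interval for the difference of means applies.

Point estimate: x̄₁ - x̄₂ = 103 - 90 = 13

Standard error: SE = √(s₁²/n₁ + s₂²/n₂)
= √(10²/44 + 19²/53)
= √(2.272727 + 6.811321)
= 3.013975

For 95% confidence, z* = 1.96 (from standard normal table)
Margin of error: E = z* × SE = 1.96 × 3.013975 = 5.9074

Z-interval: (x̄₁ - x̄₂) ± E = 13 ± 5.9074 = (7.0926, 18.9074)

Rounded to 2 decimal places:

(7.09, 18.91)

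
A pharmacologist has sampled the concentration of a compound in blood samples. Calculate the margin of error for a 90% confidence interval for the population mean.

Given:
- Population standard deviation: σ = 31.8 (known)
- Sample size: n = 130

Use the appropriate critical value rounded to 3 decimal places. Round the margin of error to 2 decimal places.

The population standard deviation σ is known, so use the z-interval margin of error formula.

For 90% confidence, z* = 1.645 (from standard normal table)

Margin of error formula for z-interval: E = z* × σ/√n

E = 1.645 × 31.8/√130
  = 1.645 × 2.789045
  = 4.5880

Rounded to 2 decimal places:

4.59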